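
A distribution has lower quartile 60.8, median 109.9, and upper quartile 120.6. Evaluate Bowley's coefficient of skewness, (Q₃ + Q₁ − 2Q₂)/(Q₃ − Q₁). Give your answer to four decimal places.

numerator: Q₃ + Q₁ − 2Q₂ = 120.6 + 60.8 − 2×109.9 = -38.4000
denominator: Q₃ − Q₁ = 120.6 − 60.8 = 59.8000
Bowley skewness = -38.4000 / 59.8000 ≈ -0.6421

-0.6421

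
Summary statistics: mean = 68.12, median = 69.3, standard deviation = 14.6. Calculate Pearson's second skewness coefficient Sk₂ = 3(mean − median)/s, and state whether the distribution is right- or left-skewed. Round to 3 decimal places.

-0.242, left-skewed

Sk₂ = 3(68.12 − 69.3) / 14.6 = 3 × -1.1800 / 14.6
    = -3.5400 / 14.6 ≈ -0.242
Sk₂ < 0 ⇒ mean < median ⇒ left-skewed (negative skew).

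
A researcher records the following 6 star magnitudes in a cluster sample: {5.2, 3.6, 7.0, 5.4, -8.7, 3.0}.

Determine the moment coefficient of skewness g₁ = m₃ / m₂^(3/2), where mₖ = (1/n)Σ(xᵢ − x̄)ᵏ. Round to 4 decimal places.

x̄ = (5.2 + 3.6 + 7.0 + 5.4 - 8.7 + 3.0) / 6 = 2.5833
deviations (xᵢ − x̄): 2.6167, 1.0167, 4.4167, 2.8167, -11.2833, 0.4167
Σ(xᵢ − x̄)² = 162.8083 ⇒ m₂ = 162.8083/6 = 27.13472
Σ(xᵢ − x̄)³ = -1308.9806 ⇒ m₃ = -1308.9806/6 = -218.16343
m₂^(3/2) = 27.13472^(1.5) = 141.34748
g₁ = m₃ / m₂^(3/2) = -218.16343 / 141.34748 ≈ -1.5435

-1.5435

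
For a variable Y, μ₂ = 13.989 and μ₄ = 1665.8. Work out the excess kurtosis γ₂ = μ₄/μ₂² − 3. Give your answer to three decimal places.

5.512

μ₂² = 13.989² = 195.69212
μ₄/μ₂² = 1665.8 / 195.69212 = 8.51235
γ₂ = 8.51235 − 3 ≈ 5.512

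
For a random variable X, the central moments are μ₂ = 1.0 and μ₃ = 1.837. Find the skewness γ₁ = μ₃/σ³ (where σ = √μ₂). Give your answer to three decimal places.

1.837

σ = √μ₂ = √1.0 = 1.00000
σ³ = μ₂^(3/2) = 1.00000
γ₁ = μ₃/σ³ = 1.837 / 1.00000 ≈ 1.837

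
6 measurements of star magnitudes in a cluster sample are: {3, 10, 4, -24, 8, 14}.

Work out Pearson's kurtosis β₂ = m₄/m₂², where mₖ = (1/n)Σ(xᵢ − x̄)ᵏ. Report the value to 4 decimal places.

3.6212

x̄ = 2.5000
Σ(xᵢ − x̄)² = 923.5000 ⇒ m₂ = 153.91667
Σ(xᵢ − x̄)⁴ = 514729.3750 ⇒ m₄ = 85788.22917
m₂² = 23690.34028
β₂ = m₄/m₂² = 85788.22917 / 23690.34028 ≈ 3.6212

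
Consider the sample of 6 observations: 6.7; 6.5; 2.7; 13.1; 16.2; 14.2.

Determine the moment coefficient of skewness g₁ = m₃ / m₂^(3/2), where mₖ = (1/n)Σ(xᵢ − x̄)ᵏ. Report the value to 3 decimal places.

x̄ = (6.7 + 6.5 + 2.7 + 13.1 + 16.2 + 14.2) / 6 = 9.9000
deviations (xᵢ − x̄): -3.2000, -3.4000, -7.2000, 3.2000, 6.3000, 4.3000
Σ(xᵢ − x̄)² = 142.0600 ⇒ m₂ = 142.0600/6 = 23.67667
Σ(xᵢ − x̄)³ = -82.9980 ⇒ m₃ = -82.9980/6 = -13.83300
m₂^(3/2) = 23.67667^(1.5) = 115.20752
g₁ = m₃ / m₂^(3/2) = -13.83300 / 115.20752 ≈ -0.120

-0.120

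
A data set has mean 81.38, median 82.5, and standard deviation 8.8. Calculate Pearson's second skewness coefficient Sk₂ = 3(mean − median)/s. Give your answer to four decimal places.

Sk₂ = 3(81.38 − 82.5) / 8.8 = 3 × -1.1200 / 8.8
    = -3.3600 / 8.8 ≈ -0.3818

-0.3818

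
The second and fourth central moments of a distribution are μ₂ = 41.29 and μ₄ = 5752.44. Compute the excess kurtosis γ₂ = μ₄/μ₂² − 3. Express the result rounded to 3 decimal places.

μ₂² = 41.29² = 1704.86410
μ₄/μ₂² = 5752.44 / 1704.86410 = 3.37413
γ₂ = 3.37413 − 3 ≈ 0.374

0.374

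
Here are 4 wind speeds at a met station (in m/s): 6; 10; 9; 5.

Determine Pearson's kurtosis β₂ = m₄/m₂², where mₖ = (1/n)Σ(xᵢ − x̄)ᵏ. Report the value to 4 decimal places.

x̄ = 7.5000
Σ(xᵢ − x̄)² = 17.0000 ⇒ m₂ = 4.25000
Σ(xᵢ − x̄)⁴ = 88.2500 ⇒ m₄ = 22.06250
m₂² = 18.06250
β₂ = m₄/m₂² = 22.06250 / 18.06250 ≈ 1.2215

1.2215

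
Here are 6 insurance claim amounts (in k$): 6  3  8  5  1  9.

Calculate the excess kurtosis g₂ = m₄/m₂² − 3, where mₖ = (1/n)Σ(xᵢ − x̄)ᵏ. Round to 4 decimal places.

-1.2080

x̄ = 5.3333
Σ(xᵢ − x̄)² = 45.3333 ⇒ m₂ = 7.55556
Σ(xᵢ − x̄)⁴ = 613.7778 ⇒ m₄ = 102.29630
m₂² = 57.08642
g₂ = m₄/m₂² − 3 = 1.79196 − 3 ≈ -1.2080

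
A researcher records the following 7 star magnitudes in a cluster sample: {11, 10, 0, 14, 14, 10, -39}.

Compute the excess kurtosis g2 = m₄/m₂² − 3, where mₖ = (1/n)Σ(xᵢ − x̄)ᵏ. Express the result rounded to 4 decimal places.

1.5942

x̄ = 2.8571
Σ(xᵢ − x̄)² = 2176.8571 ⇒ m₂ = 310.97959
Σ(xᵢ − x̄)⁴ = 3110077.8484 ⇒ m₄ = 444296.83549
m₂² = 96708.30654
g2 = m₄/m₂² − 3 = 4.59420 − 3 ≈ 1.5942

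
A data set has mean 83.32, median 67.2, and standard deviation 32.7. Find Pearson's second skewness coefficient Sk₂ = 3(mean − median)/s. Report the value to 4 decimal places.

1.4789

Sk₂ = 3(83.32 − 67.2) / 32.7 = 3 × 16.1200 / 32.7
    = 48.3600 / 32.7 ≈ 1.4789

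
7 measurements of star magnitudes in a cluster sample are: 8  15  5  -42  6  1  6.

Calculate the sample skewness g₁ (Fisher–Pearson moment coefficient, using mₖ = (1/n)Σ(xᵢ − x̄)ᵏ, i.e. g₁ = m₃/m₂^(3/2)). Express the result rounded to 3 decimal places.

-1.823

x̄ = (8 + 15 + 5 - 42 + 6 + 1 + 6) / 7 = -0.1429
deviations (xᵢ − x̄): 8.1429, 15.1429, 5.1429, -41.8571, 6.1429, 1.1429, 6.1429
Σ(xᵢ − x̄)² = 2150.8571 ⇒ m₂ = 2150.8571/7 = 307.26531
Σ(xᵢ − x̄)³ = -68721.1837 ⇒ m₃ = -68721.1837/7 = -9817.31195
m₂^(3/2) = 307.26531^(1.5) = 5386.04886
g₁ = m₃ / m₂^(3/2) = -9817.31195 / 5386.04886 ≈ -1.823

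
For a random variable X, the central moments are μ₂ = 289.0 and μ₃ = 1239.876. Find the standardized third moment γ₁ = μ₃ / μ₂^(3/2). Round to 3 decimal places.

σ = √μ₂ = √289.0 = 17.00000
σ³ = μ₂^(3/2) = 4913.00000
γ₁ = μ₃/σ³ = 1239.876 / 4913.00000 ≈ 0.252

0.252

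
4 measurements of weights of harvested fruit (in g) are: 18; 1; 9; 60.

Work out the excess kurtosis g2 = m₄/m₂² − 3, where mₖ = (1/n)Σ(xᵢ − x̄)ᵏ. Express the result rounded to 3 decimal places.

x̄ = 22.0000
Σ(xᵢ − x̄)² = 2070.0000 ⇒ m₂ = 517.50000
Σ(xᵢ − x̄)⁴ = 2308434.0000 ⇒ m₄ = 577108.50000
m₂² = 267806.25000
g2 = m₄/m₂² − 3 = 2.15495 − 3 ≈ -0.845

-0.845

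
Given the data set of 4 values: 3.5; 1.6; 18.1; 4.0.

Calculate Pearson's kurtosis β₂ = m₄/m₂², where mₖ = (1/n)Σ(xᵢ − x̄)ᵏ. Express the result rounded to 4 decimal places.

x̄ = 6.8000
Σ(xᵢ − x̄)² = 173.4600 ⇒ m₂ = 43.36500
Σ(xᵢ − x̄)⁴ = 17215.9554 ⇒ m₄ = 4303.98885
m₂² = 1880.52323
β₂ = m₄/m₂² = 4303.98885 / 1880.52323 ≈ 2.2887

2.2887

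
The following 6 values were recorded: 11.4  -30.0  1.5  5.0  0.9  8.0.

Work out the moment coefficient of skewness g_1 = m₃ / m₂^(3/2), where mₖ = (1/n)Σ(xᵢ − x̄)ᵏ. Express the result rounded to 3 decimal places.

-1.508

x̄ = (11.4 - 30.0 + 1.5 + 5.0 + 0.9 + 8.0) / 6 = -0.5333
deviations (xᵢ − x̄): 11.9333, -29.4667, 2.0333, 5.5333, 1.4333, 8.5333
Σ(xᵢ − x̄)² = 1120.3133 ⇒ m₂ = 1120.3133/6 = 186.71889
Σ(xᵢ − x̄)³ = -23083.9404 ⇒ m₃ = -23083.9404/6 = -3847.32341
m₂^(3/2) = 186.71889^(1.5) = 2551.42250
g_1 = m₃ / m₂^(3/2) = -3847.32341 / 2551.42250 ≈ -1.508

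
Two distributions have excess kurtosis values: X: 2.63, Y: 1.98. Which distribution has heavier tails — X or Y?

X

Higher excess kurtosis ⇒ heavier tails relative to the normal distribution.
2.63 vs 1.98: the larger is 2.63, so X has heavier tails.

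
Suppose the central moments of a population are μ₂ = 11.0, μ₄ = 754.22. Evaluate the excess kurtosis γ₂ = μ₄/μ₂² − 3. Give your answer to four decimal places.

μ₂² = 11.0² = 121.00000
μ₄/μ₂² = 754.22 / 121.00000 = 6.23322
γ₂ = 6.23322 − 3 ≈ 3.2332

3.2332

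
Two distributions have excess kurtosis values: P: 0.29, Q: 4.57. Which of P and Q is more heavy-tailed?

Higher excess kurtosis ⇒ heavier tails relative to the normal distribution.
0.29 vs 4.57: the larger is 4.57, so Q has heavier tails.

Q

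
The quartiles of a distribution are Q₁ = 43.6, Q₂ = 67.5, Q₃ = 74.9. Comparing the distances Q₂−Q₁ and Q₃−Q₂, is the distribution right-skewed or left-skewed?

Q₂ − Q₁ = 23.9;  Q₃ − Q₂ = 7.4
Q₂ − Q₁ > Q₃ − Q₂ ⇒ the lower half is more spread out ⇒ left-skewed.

left-skewed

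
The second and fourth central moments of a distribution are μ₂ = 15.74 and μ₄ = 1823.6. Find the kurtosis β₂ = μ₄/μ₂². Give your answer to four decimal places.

7.3607

μ₂² = 15.74² = 247.74760
μ₄/μ₂² = 1823.6 / 247.74760 = 7.36072
β₂ ≈ 7.3607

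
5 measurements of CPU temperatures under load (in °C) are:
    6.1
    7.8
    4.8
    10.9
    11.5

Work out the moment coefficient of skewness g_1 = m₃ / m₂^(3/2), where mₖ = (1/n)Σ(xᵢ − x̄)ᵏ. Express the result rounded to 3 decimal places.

x̄ = (6.1 + 7.8 + 4.8 + 10.9 + 11.5) / 5 = 8.2200
deviations (xᵢ − x̄): -2.1200, -0.4200, -3.4200, 2.6800, 3.2800
Σ(xᵢ − x̄)² = 34.3080 ⇒ m₂ = 34.3080/5 = 6.86160
Σ(xᵢ − x̄)³ = 4.9325 ⇒ m₃ = 4.9325/5 = 0.98650
m₂^(3/2) = 6.86160^(1.5) = 17.97373
g_1 = m₃ / m₂^(3/2) = 0.98650 / 17.97373 ≈ 0.055

0.055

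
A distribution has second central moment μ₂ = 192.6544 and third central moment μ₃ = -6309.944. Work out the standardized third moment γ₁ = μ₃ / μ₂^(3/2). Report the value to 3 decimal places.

σ = √μ₂ = √192.6544 = 13.88000
σ³ = μ₂^(3/2) = 2674.04307
γ₁ = μ₃/σ³ = -6309.944 / 2674.04307 ≈ -2.360

-2.360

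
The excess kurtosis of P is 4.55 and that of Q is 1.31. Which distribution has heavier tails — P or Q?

P

Higher excess kurtosis ⇒ heavier tails relative to the normal distribution.
4.55 vs 1.31: the larger is 4.55, so P has heavier tails.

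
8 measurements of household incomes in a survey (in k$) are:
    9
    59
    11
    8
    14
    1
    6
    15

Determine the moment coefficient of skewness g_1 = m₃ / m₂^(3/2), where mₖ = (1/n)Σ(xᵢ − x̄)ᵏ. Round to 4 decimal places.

x̄ = (9 + 59 + 11 + 8 + 14 + 1 + 6 + 15) / 8 = 15.3750
deviations (xᵢ − x̄): -6.3750, 43.6250, -4.3750, -7.3750, -1.3750, -14.3750, -9.3750, -0.3750
Σ(xᵢ − x̄)² = 2313.8750 ⇒ m₂ = 2313.8750/8 = 289.23438
Σ(xᵢ − x̄)³ = 78483.4688 ⇒ m₃ = 78483.4688/8 = 9810.43359
m₂^(3/2) = 289.23438^(1.5) = 4918.97777
g_1 = m₃ / m₂^(3/2) = 9810.43359 / 4918.97777 ≈ 1.9944

1.9944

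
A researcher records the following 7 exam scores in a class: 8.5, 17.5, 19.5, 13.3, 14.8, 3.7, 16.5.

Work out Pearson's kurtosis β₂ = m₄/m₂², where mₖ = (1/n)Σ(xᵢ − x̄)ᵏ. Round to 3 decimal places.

2.322

x̄ = 13.4000
Σ(xᵢ − x̄)² = 183.7000 ⇒ m₂ = 26.24286
Σ(xᵢ − x̄)⁴ = 11192.7622 ⇒ m₄ = 1598.96603
m₂² = 688.68755
β₂ = m₄/m₂² = 1598.96603 / 688.68755 ≈ 2.322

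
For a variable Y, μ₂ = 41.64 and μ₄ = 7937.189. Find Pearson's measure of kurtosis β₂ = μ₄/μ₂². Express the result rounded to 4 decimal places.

μ₂² = 41.64² = 1733.88960
μ₄/μ₂² = 7937.189 / 1733.88960 = 4.57768
β₂ ≈ 4.5777

4.5777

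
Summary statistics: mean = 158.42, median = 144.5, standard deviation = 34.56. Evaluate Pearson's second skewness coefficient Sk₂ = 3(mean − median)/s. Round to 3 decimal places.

1.208

Sk₂ = 3(158.42 − 144.5) / 34.56 = 3 × 13.9200 / 34.56
    = 41.7600 / 34.56 ≈ 1.208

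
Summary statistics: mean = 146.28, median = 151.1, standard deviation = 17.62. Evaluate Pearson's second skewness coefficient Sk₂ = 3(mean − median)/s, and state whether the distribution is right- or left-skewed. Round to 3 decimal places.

Sk₂ = 3(146.28 − 151.1) / 17.62 = 3 × -4.8200 / 17.62
    = -14.4600 / 17.62 ≈ -0.821
Sk₂ < 0 ⇒ mean < median ⇒ left-skewed (negative skew).

-0.821, left-skewed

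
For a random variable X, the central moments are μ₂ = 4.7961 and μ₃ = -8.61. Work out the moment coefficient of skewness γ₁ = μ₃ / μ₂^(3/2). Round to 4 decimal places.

σ = √μ₂ = √4.7961 = 2.19000
σ³ = μ₂^(3/2) = 10.50346
γ₁ = μ₃/σ³ = -8.61 / 10.50346 ≈ -0.8197

-0.8197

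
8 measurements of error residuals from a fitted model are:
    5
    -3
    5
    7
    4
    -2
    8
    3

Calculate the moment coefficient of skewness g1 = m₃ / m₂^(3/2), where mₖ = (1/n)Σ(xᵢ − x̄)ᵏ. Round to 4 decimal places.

x̄ = (5 - 3 + 5 + 7 + 4 - 2 + 8 + 3) / 8 = 3.3750
deviations (xᵢ − x̄): 1.6250, -6.3750, 1.6250, 3.6250, 0.6250, -5.3750, 4.6250, -0.3750
Σ(xᵢ − x̄)² = 109.8750 ⇒ m₂ = 109.8750/8 = 13.73438
Σ(xᵢ − x̄)³ = -259.0313 ⇒ m₃ = -259.0313/8 = -32.37891
m₂^(3/2) = 13.73438^(1.5) = 50.89948
g1 = m₃ / m₂^(3/2) = -32.37891 / 50.89948 ≈ -0.6361

-0.6361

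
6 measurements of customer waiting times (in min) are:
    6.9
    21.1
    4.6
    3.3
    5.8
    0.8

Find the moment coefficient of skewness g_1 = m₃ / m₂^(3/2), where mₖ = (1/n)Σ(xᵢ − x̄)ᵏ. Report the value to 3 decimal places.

x̄ = (6.9 + 21.1 + 4.6 + 3.3 + 5.8 + 0.8) / 6 = 7.0833
deviations (xᵢ − x̄): -0.1833, 14.0167, -2.4833, -3.7833, -1.2833, -6.2833
Σ(xᵢ − x̄)² = 258.1083 ⇒ m₂ = 258.1083/6 = 43.01806
Σ(xᵢ − x̄)³ = 2434.1564 ⇒ m₃ = 2434.1564/6 = 405.69274
m₂^(3/2) = 43.01806^(1.5) = 282.14747
g_1 = m₃ / m₂^(3/2) = 405.69274 / 282.14747 ≈ 1.438

1.438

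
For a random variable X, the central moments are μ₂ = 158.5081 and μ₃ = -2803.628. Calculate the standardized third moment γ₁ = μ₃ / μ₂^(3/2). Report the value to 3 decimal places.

σ = √μ₂ = √158.5081 = 12.59000
σ³ = μ₂^(3/2) = 1995.61698
γ₁ = μ₃/σ³ = -2803.628 / 1995.61698 ≈ -1.405

-1.405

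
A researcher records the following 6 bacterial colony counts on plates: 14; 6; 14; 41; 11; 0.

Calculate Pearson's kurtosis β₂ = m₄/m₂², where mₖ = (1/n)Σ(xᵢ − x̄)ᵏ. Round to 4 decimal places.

x̄ = 14.3333
Σ(xᵢ − x̄)² = 997.3333 ⇒ m₂ = 166.22222
Σ(xᵢ − x̄)⁴ = 552832.4444 ⇒ m₄ = 92138.74074
m₂² = 27629.82716
β₂ = m₄/m₂² = 92138.74074 / 27629.82716 ≈ 3.3348

3.3348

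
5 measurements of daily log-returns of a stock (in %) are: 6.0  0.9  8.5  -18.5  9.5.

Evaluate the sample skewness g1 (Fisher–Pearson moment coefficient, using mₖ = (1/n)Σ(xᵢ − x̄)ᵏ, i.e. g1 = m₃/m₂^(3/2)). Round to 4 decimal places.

x̄ = (6.0 + 0.9 + 8.5 - 18.5 + 9.5) / 5 = 1.2800
deviations (xᵢ − x̄): 4.7200, -0.3800, 7.2200, -19.7800, 8.2200
Σ(xᵢ − x̄)² = 533.3680 ⇒ m₂ = 533.3680/5 = 106.67360
Σ(xᵢ − x̄)³ = -6702.0149 ⇒ m₃ = -6702.0149/5 = -1340.40298
m₂^(3/2) = 106.67360^(1.5) = 1101.75601
g1 = m₃ / m₂^(3/2) = -1340.40298 / 1101.75601 ≈ -1.2166

-1.2166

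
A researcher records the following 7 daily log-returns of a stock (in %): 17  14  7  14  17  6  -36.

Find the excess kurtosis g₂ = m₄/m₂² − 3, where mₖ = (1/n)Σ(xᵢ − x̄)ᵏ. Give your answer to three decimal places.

x̄ = 5.5714
Σ(xᵢ − x̄)² = 2133.7143 ⇒ m₂ = 304.81633
Σ(xᵢ − x̄)⁴ = 3030835.7201 ⇒ m₄ = 432976.53145
m₂² = 92912.99292
g₂ = m₄/m₂² − 3 = 4.66002 − 3 ≈ 1.660

1.660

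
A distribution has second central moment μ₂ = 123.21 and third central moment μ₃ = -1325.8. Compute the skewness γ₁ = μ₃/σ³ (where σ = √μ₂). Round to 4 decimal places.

σ = √μ₂ = √123.21 = 11.10000
σ³ = μ₂^(3/2) = 1367.63100
γ₁ = μ₃/σ³ = -1325.8 / 1367.63100 ≈ -0.9694

-0.9694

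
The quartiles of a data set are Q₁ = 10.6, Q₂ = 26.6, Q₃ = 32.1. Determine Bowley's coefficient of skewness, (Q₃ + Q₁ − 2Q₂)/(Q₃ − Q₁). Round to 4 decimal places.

numerator: Q₃ + Q₁ − 2Q₂ = 32.1 + 10.6 − 2×26.6 = -10.5000
denominator: Q₃ − Q₁ = 32.1 − 10.6 = 21.5000
Bowley skewness = -10.5000 / 21.5000 ≈ -0.4884

-0.4884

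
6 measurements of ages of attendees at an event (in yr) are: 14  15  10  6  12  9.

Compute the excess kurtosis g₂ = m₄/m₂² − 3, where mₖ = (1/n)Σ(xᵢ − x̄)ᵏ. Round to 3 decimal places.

x̄ = 11.0000
Σ(xᵢ − x̄)² = 56.0000 ⇒ m₂ = 9.33333
Σ(xᵢ − x̄)⁴ = 980.0000 ⇒ m₄ = 163.33333
m₂² = 87.11111
g₂ = m₄/m₂² − 3 = 1.87500 − 3 ≈ -1.125

-1.125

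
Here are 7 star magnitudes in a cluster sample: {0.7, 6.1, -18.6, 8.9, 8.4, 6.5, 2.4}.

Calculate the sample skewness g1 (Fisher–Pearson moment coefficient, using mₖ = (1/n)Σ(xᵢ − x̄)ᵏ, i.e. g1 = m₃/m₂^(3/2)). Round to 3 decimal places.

-1.651

x̄ = (0.7 + 6.1 - 18.6 + 8.9 + 8.4 + 6.5 + 2.4) / 7 = 2.0571
deviations (xᵢ − x̄): -1.3571, 4.0429, -20.6571, 6.8429, 6.3429, 4.4429, 0.3429
Σ(xᵢ − x̄)² = 551.8171 ⇒ m₂ = 551.8171/7 = 78.83102
Σ(xᵢ − x̄)³ = -8087.8485 ⇒ m₃ = -8087.8485/7 = -1155.40693
m₂^(3/2) = 78.83102^(1.5) = 699.91568
g1 = m₃ / m₂^(3/2) = -1155.40693 / 699.91568 ≈ -1.651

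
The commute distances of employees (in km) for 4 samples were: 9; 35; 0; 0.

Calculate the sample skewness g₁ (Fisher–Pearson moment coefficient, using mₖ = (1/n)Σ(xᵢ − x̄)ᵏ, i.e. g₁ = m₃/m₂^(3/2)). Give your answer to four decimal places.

x̄ = (9 + 35 + 0 + 0) / 4 = 11.0000
deviations (xᵢ − x̄): -2.0000, 24.0000, -11.0000, -11.0000
Σ(xᵢ − x̄)² = 822.0000 ⇒ m₂ = 822.0000/4 = 205.50000
Σ(xᵢ − x̄)³ = 11154.0000 ⇒ m₃ = 11154.0000/4 = 2788.50000
m₂^(3/2) = 205.50000^(1.5) = 2945.89823
g₁ = m₃ / m₂^(3/2) = 2788.50000 / 2945.89823 ≈ 0.9466

0.9466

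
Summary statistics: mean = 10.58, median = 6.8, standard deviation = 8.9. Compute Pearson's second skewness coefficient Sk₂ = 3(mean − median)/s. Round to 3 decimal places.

Sk₂ = 3(10.58 − 6.8) / 8.9 = 3 × 3.7800 / 8.9
    = 11.3400 / 8.9 ≈ 1.274

1.274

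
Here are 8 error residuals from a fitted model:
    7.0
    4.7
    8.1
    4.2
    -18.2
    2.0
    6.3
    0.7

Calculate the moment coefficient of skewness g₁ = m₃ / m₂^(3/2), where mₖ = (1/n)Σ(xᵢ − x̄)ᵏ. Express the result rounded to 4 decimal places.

x̄ = (7.0 + 4.7 + 8.1 + 4.2 - 18.2 + 2.0 + 6.3 + 0.7) / 8 = 1.8500
deviations (xᵢ − x̄): 5.1500, 2.8500, 6.2500, 2.3500, -20.0500, 0.1500, 4.4500, -1.1500
Σ(xᵢ − x̄)² = 502.3800 ⇒ m₂ = 502.3800/8 = 62.79750
Σ(xᵢ − x̄)³ = -7556.6880 ⇒ m₃ = -7556.6880/8 = -944.58600
m₂^(3/2) = 62.79750^(1.5) = 497.63800
g₁ = m₃ / m₂^(3/2) = -944.58600 / 497.63800 ≈ -1.8981

-1.8981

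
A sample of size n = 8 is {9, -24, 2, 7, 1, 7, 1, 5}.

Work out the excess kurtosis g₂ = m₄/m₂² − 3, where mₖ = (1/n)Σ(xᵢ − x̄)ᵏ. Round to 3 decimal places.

x̄ = 1.0000
Σ(xᵢ − x̄)² = 778.0000 ⇒ m₂ = 97.25000
Σ(xᵢ − x̄)⁴ = 397570.0000 ⇒ m₄ = 49696.25000
m₂² = 9457.56250
g₂ = m₄/m₂² − 3 = 5.25466 − 3 ≈ 2.255

2.255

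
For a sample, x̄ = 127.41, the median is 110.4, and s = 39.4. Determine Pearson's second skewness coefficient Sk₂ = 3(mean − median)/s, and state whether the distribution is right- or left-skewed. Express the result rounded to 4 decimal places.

Sk₂ = 3(127.41 − 110.4) / 39.4 = 3 × 17.0100 / 39.4
    = 51.0300 / 39.4 ≈ 1.2952
Sk₂ > 0 ⇒ mean > median ⇒ right-skewed (positive skew).

1.2952, right-skewed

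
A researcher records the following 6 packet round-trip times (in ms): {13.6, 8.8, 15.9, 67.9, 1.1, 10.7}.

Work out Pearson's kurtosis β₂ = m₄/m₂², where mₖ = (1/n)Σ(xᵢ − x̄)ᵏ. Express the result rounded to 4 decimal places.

3.9060

x̄ = 19.6667
Σ(xᵢ − x̄)² = 2920.6533 ⇒ m₂ = 486.77556
Σ(xᵢ − x̄)⁴ = 5553187.0614 ⇒ m₄ = 925531.17690
m₂² = 236950.44149
β₂ = m₄/m₂² = 925531.17690 / 236950.44149 ≈ 3.9060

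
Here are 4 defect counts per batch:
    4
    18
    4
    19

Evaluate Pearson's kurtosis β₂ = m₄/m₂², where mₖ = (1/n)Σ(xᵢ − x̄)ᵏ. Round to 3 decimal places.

x̄ = 11.2500
Σ(xᵢ − x̄)² = 210.7500 ⇒ m₂ = 52.68750
Σ(xᵢ − x̄)⁴ = 11209.0781 ⇒ m₄ = 2802.26953
m₂² = 2775.97266
β₂ = m₄/m₂² = 2802.26953 / 2775.97266 ≈ 1.009

1.009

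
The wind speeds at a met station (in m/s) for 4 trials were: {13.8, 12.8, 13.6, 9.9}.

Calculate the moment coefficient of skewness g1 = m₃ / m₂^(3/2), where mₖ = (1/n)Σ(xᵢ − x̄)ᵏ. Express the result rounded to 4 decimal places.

x̄ = (13.8 + 12.8 + 13.6 + 9.9) / 4 = 12.5250
deviations (xᵢ − x̄): 1.2750, 0.2750, 1.0750, -2.6250
Σ(xᵢ − x̄)² = 9.7475 ⇒ m₂ = 9.7475/4 = 2.43688
Σ(xᵢ − x̄)³ = -14.7521 ⇒ m₃ = -14.7521/4 = -3.68803
m₂^(3/2) = 2.43688^(1.5) = 3.80408
g1 = m₃ / m₂^(3/2) = -3.68803 / 3.80408 ≈ -0.9695

-0.9695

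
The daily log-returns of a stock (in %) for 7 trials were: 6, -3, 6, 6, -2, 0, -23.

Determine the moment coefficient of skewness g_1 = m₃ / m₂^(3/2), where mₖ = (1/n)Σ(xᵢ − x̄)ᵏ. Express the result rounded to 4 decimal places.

-1.4541

x̄ = (6 - 3 + 6 + 6 - 2 + 0 - 23) / 7 = -1.4286
deviations (xᵢ − x̄): 7.4286, -1.5714, 7.4286, 7.4286, -0.5714, 1.4286, -21.5714
Σ(xᵢ − x̄)² = 635.7143 ⇒ m₂ = 635.7143/7 = 90.81633
Σ(xᵢ − x̄)³ = -8809.1020 ⇒ m₃ = -8809.1020/7 = -1258.44315
m₂^(3/2) = 90.81633^(1.5) = 865.45780
g_1 = m₃ / m₂^(3/2) = -1258.44315 / 865.45780 ≈ -1.4541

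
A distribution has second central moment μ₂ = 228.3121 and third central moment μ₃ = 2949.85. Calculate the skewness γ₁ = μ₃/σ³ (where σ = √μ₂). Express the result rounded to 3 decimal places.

σ = √μ₂ = √228.3121 = 15.11000
σ³ = μ₂^(3/2) = 3449.79583
γ₁ = μ₃/σ³ = 2949.85 / 3449.79583 ≈ 0.855

0.855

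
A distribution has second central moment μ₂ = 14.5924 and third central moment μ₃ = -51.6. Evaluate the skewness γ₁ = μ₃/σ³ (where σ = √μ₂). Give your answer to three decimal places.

-0.926

σ = √μ₂ = √14.5924 = 3.82000
σ³ = μ₂^(3/2) = 55.74297
γ₁ = μ₃/σ³ = -51.6 / 55.74297 ≈ -0.926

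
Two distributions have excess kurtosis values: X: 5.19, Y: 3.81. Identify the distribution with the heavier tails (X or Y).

Higher excess kurtosis ⇒ heavier tails relative to the normal distribution.
5.19 vs 3.81: the larger is 5.19, so X has heavier tails.

X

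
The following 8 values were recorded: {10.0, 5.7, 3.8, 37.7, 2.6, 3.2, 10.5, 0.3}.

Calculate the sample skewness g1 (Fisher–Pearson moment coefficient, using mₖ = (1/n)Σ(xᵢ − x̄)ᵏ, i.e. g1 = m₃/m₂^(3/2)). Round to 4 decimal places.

1.8958

x̄ = (10.0 + 5.7 + 3.8 + 37.7 + 2.6 + 3.2 + 10.5 + 0.3) / 8 = 9.2250
deviations (xᵢ − x̄): 0.7750, -3.5250, -5.4250, 28.4750, -6.6250, -6.0250, 1.2750, -8.9250
Σ(xᵢ − x̄)² = 1014.7550 ⇒ m₂ = 1014.7550/8 = 126.84438
Σ(xᵢ − x̄)³ = 21666.9233 ⇒ m₃ = 21666.9233/8 = 2708.36541
m₂^(3/2) = 126.84438^(1.5) = 1428.58741
g1 = m₃ / m₂^(3/2) = 2708.36541 / 1428.58741 ≈ 1.8958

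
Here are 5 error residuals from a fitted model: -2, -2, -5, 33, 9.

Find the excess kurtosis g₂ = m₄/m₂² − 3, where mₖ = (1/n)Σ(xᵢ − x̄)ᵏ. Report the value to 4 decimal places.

x̄ = 6.6000
Σ(xᵢ − x̄)² = 985.2000 ⇒ m₂ = 197.04000
Σ(xᵢ − x̄)⁴ = 514832.9760 ⇒ m₄ = 102966.59520
m₂² = 38824.76160
g₂ = m₄/m₂² − 3 = 2.65209 − 3 ≈ -0.3479

-0.3479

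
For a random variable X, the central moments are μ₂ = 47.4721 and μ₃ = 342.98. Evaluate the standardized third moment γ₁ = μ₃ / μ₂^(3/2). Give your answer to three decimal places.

σ = √μ₂ = √47.4721 = 6.89000
σ³ = μ₂^(3/2) = 327.08277
γ₁ = μ₃/σ³ = 342.98 / 327.08277 ≈ 1.049

1.049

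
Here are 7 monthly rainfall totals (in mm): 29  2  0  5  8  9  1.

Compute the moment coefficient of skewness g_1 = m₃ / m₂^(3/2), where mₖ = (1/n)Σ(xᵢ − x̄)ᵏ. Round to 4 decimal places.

1.5644

x̄ = (29 + 2 + 0 + 5 + 8 + 9 + 1) / 7 = 7.7143
deviations (xᵢ − x̄): 21.2857, -5.7143, -7.7143, -2.7143, 0.2857, 1.2857, -6.7143
Σ(xᵢ − x̄)² = 599.4286 ⇒ m₂ = 599.4286/7 = 85.63265
Σ(xᵢ − x̄)³ = 8677.9592 ⇒ m₃ = 8677.9592/7 = 1239.70845
m₂^(3/2) = 85.63265^(1.5) = 792.42670
g_1 = m₃ / m₂^(3/2) = 1239.70845 / 792.42670 ≈ 1.5644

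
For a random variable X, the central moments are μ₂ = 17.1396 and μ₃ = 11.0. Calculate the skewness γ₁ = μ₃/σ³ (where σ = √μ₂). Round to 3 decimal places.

0.155

σ = √μ₂ = √17.1396 = 4.14000
σ³ = μ₂^(3/2) = 70.95794
γ₁ = μ₃/σ³ = 11.0 / 70.95794 ≈ 0.155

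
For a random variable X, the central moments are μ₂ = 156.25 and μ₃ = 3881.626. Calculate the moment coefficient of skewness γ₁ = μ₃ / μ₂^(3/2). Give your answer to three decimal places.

1.987

σ = √μ₂ = √156.25 = 12.50000
σ³ = μ₂^(3/2) = 1953.12500
γ₁ = μ₃/σ³ = 3881.626 / 1953.12500 ≈ 1.987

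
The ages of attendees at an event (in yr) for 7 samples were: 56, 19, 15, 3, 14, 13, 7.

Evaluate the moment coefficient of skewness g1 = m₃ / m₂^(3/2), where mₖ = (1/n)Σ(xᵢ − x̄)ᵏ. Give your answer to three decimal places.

x̄ = (56 + 19 + 15 + 3 + 14 + 13 + 7) / 7 = 18.1429
deviations (xᵢ − x̄): 37.8571, 0.8571, -3.1429, -15.1429, -4.1429, -5.1429, -11.1429
Σ(xᵢ − x̄)² = 1840.8571 ⇒ m₂ = 1840.8571/7 = 262.97959
Σ(xᵢ − x̄)³ = 49162.0408 ⇒ m₃ = 49162.0408/7 = 7023.14869
m₂^(3/2) = 262.97959^(1.5) = 4264.64682
g1 = m₃ / m₂^(3/2) = 7023.14869 / 4264.64682 ≈ 1.647

1.647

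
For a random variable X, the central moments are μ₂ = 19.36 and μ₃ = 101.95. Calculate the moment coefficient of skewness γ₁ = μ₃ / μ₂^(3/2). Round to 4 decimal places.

σ = √μ₂ = √19.36 = 4.40000
σ³ = μ₂^(3/2) = 85.18400
γ₁ = μ₃/σ³ = 101.95 / 85.18400 ≈ 1.1968

1.1968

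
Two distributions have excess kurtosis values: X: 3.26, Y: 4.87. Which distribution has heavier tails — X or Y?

Higher excess kurtosis ⇒ heavier tails relative to the normal distribution.
3.26 vs 4.87: the larger is 4.87, so Y has heavier tails.

Y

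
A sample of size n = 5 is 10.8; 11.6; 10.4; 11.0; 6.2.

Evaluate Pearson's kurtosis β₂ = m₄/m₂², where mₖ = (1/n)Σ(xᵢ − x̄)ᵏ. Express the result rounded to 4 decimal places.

3.0628

x̄ = 10.0000
Σ(xᵢ − x̄)² = 18.8000 ⇒ m₂ = 3.76000
Σ(xᵢ − x̄)⁴ = 216.5024 ⇒ m₄ = 43.30048
m₂² = 14.13760
β₂ = m₄/m₂² = 43.30048 / 14.13760 ≈ 3.0628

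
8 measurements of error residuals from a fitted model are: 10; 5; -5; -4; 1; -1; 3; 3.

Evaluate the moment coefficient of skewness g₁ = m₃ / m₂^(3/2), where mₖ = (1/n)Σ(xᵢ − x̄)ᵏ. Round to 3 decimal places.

0.269

x̄ = (10 + 5 - 5 - 4 + 1 - 1 + 3 + 3) / 8 = 1.5000
deviations (xᵢ − x̄): 8.5000, 3.5000, -6.5000, -5.5000, -0.5000, -2.5000, 1.5000, 1.5000
Σ(xᵢ − x̄)² = 168.0000 ⇒ m₂ = 168.0000/8 = 21.00000
Σ(xᵢ − x̄)³ = 207.0000 ⇒ m₃ = 207.0000/8 = 25.87500
m₂^(3/2) = 21.00000^(1.5) = 96.23409
g₁ = m₃ / m₂^(3/2) = 25.87500 / 96.23409 ≈ 0.269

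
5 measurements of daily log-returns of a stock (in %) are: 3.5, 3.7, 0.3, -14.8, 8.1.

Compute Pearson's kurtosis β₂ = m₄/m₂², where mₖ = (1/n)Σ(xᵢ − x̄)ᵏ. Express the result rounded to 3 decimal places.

2.817

x̄ = 0.1600
Σ(xᵢ − x̄)² = 310.5520 ⇒ m₂ = 62.11040
Σ(xᵢ − x̄)⁴ = 54343.1405 ⇒ m₄ = 10868.62809
m₂² = 3857.70179
β₂ = m₄/m₂² = 10868.62809 / 3857.70179 ≈ 2.817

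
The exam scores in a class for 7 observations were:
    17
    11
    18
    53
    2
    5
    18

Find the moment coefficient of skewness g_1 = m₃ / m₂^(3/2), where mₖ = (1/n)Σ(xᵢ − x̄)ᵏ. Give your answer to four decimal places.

x̄ = (17 + 11 + 18 + 53 + 2 + 5 + 18) / 7 = 17.7143
deviations (xᵢ − x̄): -0.7143, -6.7143, 0.2857, 35.2857, -15.7143, -12.7143, 0.2857
Σ(xᵢ − x̄)² = 1699.4286 ⇒ m₂ = 1699.4286/7 = 242.77551
Σ(xᵢ − x̄)³ = 37694.8163 ⇒ m₃ = 37694.8163/7 = 5384.97376
m₂^(3/2) = 242.77551^(1.5) = 3782.74715
g_1 = m₃ / m₂^(3/2) = 5384.97376 / 3782.74715 ≈ 1.4236

1.4236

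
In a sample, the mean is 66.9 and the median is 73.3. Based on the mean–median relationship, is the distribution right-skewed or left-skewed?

left-skewed

mean − median = 66.9 − 73.3 = -6.4
mean < median ⇒ the longer tail is on the left ⇒ left-skewed (negatively skewed).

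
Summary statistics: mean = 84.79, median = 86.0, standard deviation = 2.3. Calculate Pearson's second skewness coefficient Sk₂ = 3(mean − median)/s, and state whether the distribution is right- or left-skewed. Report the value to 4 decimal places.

-1.5783, left-skewed

Sk₂ = 3(84.79 − 86.0) / 2.3 = 3 × -1.2100 / 2.3
    = -3.6300 / 2.3 ≈ -1.5783
Sk₂ < 0 ⇒ mean < median ⇒ left-skewed (negative skew).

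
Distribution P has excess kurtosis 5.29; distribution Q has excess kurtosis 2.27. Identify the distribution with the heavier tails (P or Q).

Higher excess kurtosis ⇒ heavier tails relative to the normal distribution.
5.29 vs 2.27: the larger is 5.29, so P has heavier tails.

P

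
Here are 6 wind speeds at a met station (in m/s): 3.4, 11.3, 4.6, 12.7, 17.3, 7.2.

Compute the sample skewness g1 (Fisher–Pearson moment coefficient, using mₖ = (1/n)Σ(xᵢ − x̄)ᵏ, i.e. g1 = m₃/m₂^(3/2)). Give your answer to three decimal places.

0.281

x̄ = (3.4 + 11.3 + 4.6 + 12.7 + 17.3 + 7.2) / 6 = 9.4167
deviations (xᵢ − x̄): -6.0167, 1.8833, -4.8167, 3.2833, 7.8833, -2.2167
Σ(xᵢ − x̄)² = 140.7883 ⇒ m₂ = 140.7883/6 = 23.46472
Σ(xᵢ − x̄)³ = 191.5556 ⇒ m₃ = 191.5556/6 = 31.92593
m₂^(3/2) = 23.46472^(1.5) = 113.66405
g1 = m₃ / m₂^(3/2) = 31.92593 / 113.66405 ≈ 0.281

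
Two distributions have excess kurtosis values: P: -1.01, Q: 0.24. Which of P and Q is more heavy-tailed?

Higher excess kurtosis ⇒ heavier tails relative to the normal distribution.
-1.01 vs 0.24: the larger is 0.24, so Q has heavier tails. (Q is leptokurtic — heavier-than-normal tails; the other is platykurtic.)

Q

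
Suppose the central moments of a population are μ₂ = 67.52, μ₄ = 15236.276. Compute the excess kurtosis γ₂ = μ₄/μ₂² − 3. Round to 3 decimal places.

0.342

μ₂² = 67.52² = 4558.95040
μ₄/μ₂² = 15236.276 / 4558.95040 = 3.34206
γ₂ = 3.34206 − 3 ≈ 0.342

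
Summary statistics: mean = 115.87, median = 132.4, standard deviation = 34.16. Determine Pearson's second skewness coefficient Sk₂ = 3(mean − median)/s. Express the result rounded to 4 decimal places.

-1.4517

Sk₂ = 3(115.87 − 132.4) / 34.16 = 3 × -16.5300 / 34.16
    = -49.5900 / 34.16 ≈ -1.4517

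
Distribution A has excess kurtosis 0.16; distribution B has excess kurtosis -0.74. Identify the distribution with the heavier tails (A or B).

Higher excess kurtosis ⇒ heavier tails relative to the normal distribution.
0.16 vs -0.74: the larger is 0.16, so A has heavier tails. (A is leptokurtic — heavier-than-normal tails; the other is platykurtic.)

A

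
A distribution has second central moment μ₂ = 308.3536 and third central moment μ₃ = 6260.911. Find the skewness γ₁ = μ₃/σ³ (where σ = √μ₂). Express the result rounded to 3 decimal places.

1.156

σ = √μ₂ = √308.3536 = 17.56000
σ³ = μ₂^(3/2) = 5414.68922
γ₁ = μ₃/σ³ = 6260.911 / 5414.68922 ≈ 1.156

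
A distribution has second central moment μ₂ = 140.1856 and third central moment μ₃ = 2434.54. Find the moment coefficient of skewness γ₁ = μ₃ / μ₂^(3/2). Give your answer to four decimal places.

1.4668

σ = √μ₂ = √140.1856 = 11.84000
σ³ = μ₂^(3/2) = 1659.79750
γ₁ = μ₃/σ³ = 2434.54 / 1659.79750 ≈ 1.4668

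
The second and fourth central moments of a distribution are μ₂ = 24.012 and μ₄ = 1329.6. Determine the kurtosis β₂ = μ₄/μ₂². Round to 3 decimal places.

2.306

μ₂² = 24.012² = 576.57614
μ₄/μ₂² = 1329.6 / 576.57614 = 2.30603
β₂ ≈ 2.306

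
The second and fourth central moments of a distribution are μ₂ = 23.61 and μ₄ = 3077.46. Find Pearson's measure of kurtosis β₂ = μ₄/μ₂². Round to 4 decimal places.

μ₂² = 23.61² = 557.43210
μ₄/μ₂² = 3077.46 / 557.43210 = 5.52078
β₂ ≈ 5.5208

5.5208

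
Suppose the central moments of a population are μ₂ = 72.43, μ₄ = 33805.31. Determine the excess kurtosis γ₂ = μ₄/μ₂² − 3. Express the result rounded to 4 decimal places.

3.4439

μ₂² = 72.43² = 5246.10490
μ₄/μ₂² = 33805.31 / 5246.10490 = 6.44389
γ₂ = 6.44389 − 3 ≈ 3.4439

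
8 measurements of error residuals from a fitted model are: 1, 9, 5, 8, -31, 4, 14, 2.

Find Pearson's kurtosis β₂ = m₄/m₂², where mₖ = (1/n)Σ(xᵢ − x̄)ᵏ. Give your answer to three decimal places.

x̄ = 1.5000
Σ(xᵢ − x̄)² = 1330.0000 ⇒ m₂ = 166.25000
Σ(xᵢ − x̄)⁴ = 1145216.5000 ⇒ m₄ = 143152.06250
m₂² = 27639.06250
β₂ = m₄/m₂² = 143152.06250 / 27639.06250 ≈ 5.179

5.179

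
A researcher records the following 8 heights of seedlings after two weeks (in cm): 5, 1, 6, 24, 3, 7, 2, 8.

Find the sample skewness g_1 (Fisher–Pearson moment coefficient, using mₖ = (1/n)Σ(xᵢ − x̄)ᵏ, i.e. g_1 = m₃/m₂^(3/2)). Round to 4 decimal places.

x̄ = (5 + 1 + 6 + 24 + 3 + 7 + 2 + 8) / 8 = 7.0000
deviations (xᵢ − x̄): -2.0000, -6.0000, -1.0000, 17.0000, -4.0000, 0.0000, -5.0000, 1.0000
Σ(xᵢ − x̄)² = 372.0000 ⇒ m₂ = 372.0000/8 = 46.50000
Σ(xᵢ − x̄)³ = 4500.0000 ⇒ m₃ = 4500.0000/8 = 562.50000
m₂^(3/2) = 46.50000^(1.5) = 317.08772
g_1 = m₃ / m₂^(3/2) = 562.50000 / 317.08772 ≈ 1.7740

1.7740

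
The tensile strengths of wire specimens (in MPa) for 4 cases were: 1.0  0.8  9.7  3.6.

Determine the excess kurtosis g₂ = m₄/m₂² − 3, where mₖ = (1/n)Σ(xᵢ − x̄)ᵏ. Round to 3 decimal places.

x̄ = 3.7750
Σ(xᵢ − x̄)² = 51.6875 ⇒ m₂ = 12.92187
Σ(xᵢ − x̄)⁴ = 1370.0390 ⇒ m₄ = 342.50976
m₂² = 166.97485
g₂ = m₄/m₂² − 3 = 2.05127 − 3 ≈ -0.949

-0.949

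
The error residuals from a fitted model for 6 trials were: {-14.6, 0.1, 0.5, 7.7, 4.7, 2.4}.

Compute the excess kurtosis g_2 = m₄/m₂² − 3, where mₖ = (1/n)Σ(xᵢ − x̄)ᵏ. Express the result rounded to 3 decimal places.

0.380

x̄ = 0.1333
Σ(xᵢ − x̄)² = 300.4533 ⇒ m₂ = 50.07556
Σ(xᵢ − x̄)⁴ = 50859.2614 ⇒ m₄ = 8476.54356
m₂² = 2507.56126
g_2 = m₄/m₂² − 3 = 3.38039 − 3 ≈ 0.380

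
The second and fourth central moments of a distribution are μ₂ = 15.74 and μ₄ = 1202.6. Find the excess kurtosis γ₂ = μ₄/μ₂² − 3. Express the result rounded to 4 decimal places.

1.8541

μ₂² = 15.74² = 247.74760
μ₄/μ₂² = 1202.6 / 247.74760 = 4.85413
γ₂ = 4.85413 − 3 ≈ 1.8541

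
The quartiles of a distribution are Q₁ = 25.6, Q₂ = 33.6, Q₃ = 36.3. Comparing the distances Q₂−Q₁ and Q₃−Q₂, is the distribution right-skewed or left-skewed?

Q₂ − Q₁ = 8.0;  Q₃ − Q₂ = 2.7
Q₂ − Q₁ > Q₃ − Q₂ ⇒ the lower half is more spread out ⇒ left-skewed.

left-skewed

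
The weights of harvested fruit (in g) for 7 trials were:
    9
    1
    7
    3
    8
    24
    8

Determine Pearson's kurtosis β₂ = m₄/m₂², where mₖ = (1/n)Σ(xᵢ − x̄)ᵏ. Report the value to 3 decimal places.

x̄ = 8.5714
Σ(xᵢ − x̄)² = 329.7143 ⇒ m₂ = 47.10204
Σ(xᵢ − x̄)⁴ = 60919.6385 ⇒ m₄ = 8702.80550
m₂² = 2218.60225
β₂ = m₄/m₂² = 8702.80550 / 2218.60225 ≈ 3.923

3.923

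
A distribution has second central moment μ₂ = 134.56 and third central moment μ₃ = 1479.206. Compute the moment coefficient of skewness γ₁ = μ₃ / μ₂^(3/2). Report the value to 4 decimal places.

0.9477

σ = √μ₂ = √134.56 = 11.60000
σ³ = μ₂^(3/2) = 1560.89600
γ₁ = μ₃/σ³ = 1479.206 / 1560.89600 ≈ 0.9477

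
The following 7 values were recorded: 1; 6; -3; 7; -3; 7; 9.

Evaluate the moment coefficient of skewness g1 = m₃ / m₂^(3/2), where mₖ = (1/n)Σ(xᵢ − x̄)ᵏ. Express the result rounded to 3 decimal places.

x̄ = (1 + 6 - 3 + 7 - 3 + 7 + 9) / 7 = 3.4286
deviations (xᵢ − x̄): -2.4286, 2.5714, -6.4286, 3.5714, -6.4286, 3.5714, 5.5714
Σ(xᵢ − x̄)² = 151.7143 ⇒ m₂ = 151.7143/7 = 21.67347
Σ(xᵢ − x̄)³ = -264.6122 ⇒ m₃ = -264.6122/7 = -37.80175
m₂^(3/2) = 21.67347^(1.5) = 100.90035
g1 = m₃ / m₂^(3/2) = -37.80175 / 100.90035 ≈ -0.375

-0.375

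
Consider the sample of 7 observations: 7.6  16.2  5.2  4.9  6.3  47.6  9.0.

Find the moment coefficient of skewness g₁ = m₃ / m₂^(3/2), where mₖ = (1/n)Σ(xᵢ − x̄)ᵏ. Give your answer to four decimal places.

x̄ = (7.6 + 16.2 + 5.2 + 4.9 + 6.3 + 47.6 + 9.0) / 7 = 13.8286
deviations (xᵢ − x̄): -6.2286, 2.3714, -8.6286, -8.9286, -7.5286, 33.7714, -4.8286
Σ(xᵢ − x̄)² = 1419.0943 ⇒ m₂ = 1419.0943/7 = 202.72776
Σ(xᵢ − x̄)³ = 36394.8392 ⇒ m₃ = 36394.8392/7 = 5199.26274
m₂^(3/2) = 202.72776^(1.5) = 2886.48840
g₁ = m₃ / m₂^(3/2) = 5199.26274 / 2886.48840 ≈ 1.8012

1.8012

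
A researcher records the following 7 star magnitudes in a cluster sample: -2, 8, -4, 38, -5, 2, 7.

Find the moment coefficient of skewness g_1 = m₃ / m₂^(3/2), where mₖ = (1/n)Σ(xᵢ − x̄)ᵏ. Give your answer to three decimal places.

1.568

x̄ = (-2 + 8 - 4 + 38 - 5 + 2 + 7) / 7 = 6.2857
deviations (xᵢ − x̄): -8.2857, 1.7143, -10.2857, 31.7143, -11.2857, -4.2857, 0.7143
Σ(xᵢ − x̄)² = 1329.4286 ⇒ m₂ = 1329.4286/7 = 189.91837
Σ(xᵢ − x̄)³ = 28730.3265 ⇒ m₃ = 28730.3265/7 = 4104.33236
m₂^(3/2) = 189.91837^(1.5) = 2617.28160
g_1 = m₃ / m₂^(3/2) = 4104.33236 / 2617.28160 ≈ 1.568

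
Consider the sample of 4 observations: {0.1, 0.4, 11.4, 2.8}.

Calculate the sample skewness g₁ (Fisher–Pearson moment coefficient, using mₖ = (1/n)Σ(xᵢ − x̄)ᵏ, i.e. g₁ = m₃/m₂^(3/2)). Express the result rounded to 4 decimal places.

0.9868

x̄ = (0.1 + 0.4 + 11.4 + 2.8) / 4 = 3.6750
deviations (xᵢ − x̄): -3.5750, -3.2750, 7.7250, -0.8750
Σ(xᵢ − x̄)² = 83.9475 ⇒ m₂ = 83.9475/4 = 20.98688
Σ(xᵢ − x̄)³ = 379.5071 ⇒ m₃ = 379.5071/4 = 94.87678
m₂^(3/2) = 20.98688^(1.5) = 96.14388
g₁ = m₃ / m₂^(3/2) = 94.87678 / 96.14388 ≈ 0.9868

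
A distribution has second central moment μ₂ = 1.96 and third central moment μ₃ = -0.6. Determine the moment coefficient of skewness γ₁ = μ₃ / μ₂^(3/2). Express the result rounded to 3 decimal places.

-0.219

σ = √μ₂ = √1.96 = 1.40000
σ³ = μ₂^(3/2) = 2.74400
γ₁ = μ₃/σ³ = -0.6 / 2.74400 ≈ -0.219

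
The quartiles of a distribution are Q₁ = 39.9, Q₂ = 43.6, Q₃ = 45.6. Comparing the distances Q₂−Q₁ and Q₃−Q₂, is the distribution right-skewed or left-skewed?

Q₂ − Q₁ = 3.7;  Q₃ − Q₂ = 2.0
Q₂ − Q₁ > Q₃ − Q₂ ⇒ the lower half is more spread out ⇒ left-skewed.

left-skewed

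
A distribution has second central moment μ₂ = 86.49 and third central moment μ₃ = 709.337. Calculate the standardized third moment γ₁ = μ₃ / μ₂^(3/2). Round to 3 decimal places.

0.882

σ = √μ₂ = √86.49 = 9.30000
σ³ = μ₂^(3/2) = 804.35700
γ₁ = μ₃/σ³ = 709.337 / 804.35700 ≈ 0.882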